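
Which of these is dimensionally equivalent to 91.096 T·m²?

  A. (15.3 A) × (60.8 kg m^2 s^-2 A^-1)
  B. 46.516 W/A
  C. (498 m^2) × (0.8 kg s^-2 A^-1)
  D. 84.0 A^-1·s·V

C.

Reference: T·m² = Wb·m⁻²·m² = kg·m²·s⁻²·A⁻¹.
Each option:
  A. [A] · [kg·m²·s⁻²·A⁻¹] = kg·m²·s⁻²
  B. W·A⁻¹ = J·s⁻¹·A⁻¹ = kg·m²·s⁻³·A⁻¹
  C. [m²] · [kg·s⁻²·A⁻¹] = kg·m²·s⁻²·A⁻¹  ← same
  D. V·s·A⁻¹ = J·C⁻¹·s·A⁻¹ = kg·m²·s⁻²·A⁻²
Only C. matches kg·m²·s⁻²·A⁻¹.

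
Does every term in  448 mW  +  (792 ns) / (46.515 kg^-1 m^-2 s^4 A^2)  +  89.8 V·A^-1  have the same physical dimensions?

Expand each in SI base units:
  448 mW:  W = J·s⁻¹ = kg·m²·s⁻³
  (792 ns) / (46.515 kg^-1 m^-2 s^4 A^2):  [s] / [kg⁻¹·m⁻²·s⁴·A²] = kg·m²·s⁻³·A⁻²
  89.8 V·A^-1:  V·A⁻¹ = J·C⁻¹·A⁻¹ = kg·m²·s⁻³·A⁻²
The terms do not share a single dimension (kg·m²·s⁻³ vs kg·m²·s⁻³·A⁻²).

No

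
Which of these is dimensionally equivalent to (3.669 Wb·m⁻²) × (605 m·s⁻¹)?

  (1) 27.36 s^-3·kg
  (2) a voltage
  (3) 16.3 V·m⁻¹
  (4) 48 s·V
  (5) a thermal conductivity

Reference: [kg·s⁻²·A⁻¹] · [m·s⁻¹] = kg·m·s⁻³·A⁻¹.
Each option:
  (1) kg·s⁻³
  (2) [voltage] = kg·m²·s⁻³·A⁻¹
  (3) V·m⁻¹ = J·C⁻¹·m⁻¹ = kg·m·s⁻³·A⁻¹  ← same
  (4) V·s = J·C⁻¹·s = kg·m²·s⁻²·A⁻¹
  (5) [thermal conductivity] = kg·m·s⁻³·K⁻¹
Only (3) matches kg·m·s⁻³·A⁻¹.

(3)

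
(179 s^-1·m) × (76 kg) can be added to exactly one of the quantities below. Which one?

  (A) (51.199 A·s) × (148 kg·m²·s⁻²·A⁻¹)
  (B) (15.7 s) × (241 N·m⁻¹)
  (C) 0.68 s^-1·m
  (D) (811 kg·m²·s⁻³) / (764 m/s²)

(D)

Reference: [m·s⁻¹] · [kg] = kg·m·s⁻¹.
Each option:
  (A) [s·A] · [kg·m²·s⁻²·A⁻¹] = kg·m²·s⁻¹
  (B) [s] · [kg·s⁻²] = kg·s⁻¹
  (C) m·s⁻¹
  (D) [kg·m²·s⁻³] / [m·s⁻²] = kg·m·s⁻¹  ← same
Only (D) matches kg·m·s⁻¹.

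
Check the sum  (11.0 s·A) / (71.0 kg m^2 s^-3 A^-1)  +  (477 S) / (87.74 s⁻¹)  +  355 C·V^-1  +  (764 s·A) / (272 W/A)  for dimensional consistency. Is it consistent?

Reduce each to base SI dimensions:
  (11.0 s·A) / (71.0 kg m^2 s^-3 A^-1):  [s·A] / [kg·m²·s⁻³·A⁻¹] = kg⁻¹·m⁻²·s⁴·A²
  (477 S) / (87.74 s⁻¹):  [kg⁻¹·m⁻²·s³·A²] / [s⁻¹] = kg⁻¹·m⁻²·s⁴·A²
  355 C·V^-1:  C·V⁻¹ = s·A·(J·C⁻¹)⁻¹ = kg⁻¹·m⁻²·s⁴·A²
  (764 s·A) / (272 W/A):  [s·A] / [kg·m²·s⁻³·A⁻¹] = kg⁻¹·m⁻²·s⁴·A²
Every term reduces to kg⁻¹·m⁻²·s⁴·A².

Yes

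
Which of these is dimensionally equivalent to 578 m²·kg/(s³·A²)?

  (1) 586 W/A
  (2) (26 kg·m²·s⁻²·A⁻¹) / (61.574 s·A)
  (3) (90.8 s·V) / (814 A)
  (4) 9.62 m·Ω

(2)

Reference: kg·m²·s⁻³·A⁻².
Each option:
  (1) W·A⁻¹ = J·s⁻¹·A⁻¹ = kg·m²·s⁻³·A⁻¹
  (2) [kg·m²·s⁻²·A⁻¹] / [s·A] = kg·m²·s⁻³·A⁻²  ← same
  (3) [kg·m²·s⁻²·A⁻¹] / [A] = kg·m²·s⁻²·A⁻²
  (4) Ω·m = V·A⁻¹·m = kg·m³·s⁻³·A⁻²
Only (2) matches kg·m²·s⁻³·A⁻².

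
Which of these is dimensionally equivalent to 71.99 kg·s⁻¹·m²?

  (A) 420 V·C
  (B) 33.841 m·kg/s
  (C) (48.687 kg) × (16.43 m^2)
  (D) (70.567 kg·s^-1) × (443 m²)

(D)

Reference: kg·m²·s⁻¹.
Each option:
  (A) C·V = s·A·J·C⁻¹ = kg·m²·s⁻²
  (B) kg·m·s⁻¹
  (C) [kg] · [m²] = kg·m²
  (D) [kg·s⁻¹] · [m²] = kg·m²·s⁻¹  ← same
Only (D) matches kg·m²·s⁻¹.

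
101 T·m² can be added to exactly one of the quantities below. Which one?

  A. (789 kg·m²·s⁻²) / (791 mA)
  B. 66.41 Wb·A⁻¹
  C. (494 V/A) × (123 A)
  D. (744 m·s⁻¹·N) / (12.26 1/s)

A.

Reference: T·m² = Wb·m⁻²·m² = kg·m²·s⁻²·A⁻¹.
Each option:
  A. [kg·m²·s⁻²] / [A] = kg·m²·s⁻²·A⁻¹  ← same
  B. Wb·A⁻¹ = V·s·A⁻¹ = kg·m²·s⁻²·A⁻²
  C. [kg·m²·s⁻³·A⁻²] · [A] = kg·m²·s⁻³·A⁻¹
  D. [kg·m²·s⁻³] / [s⁻¹] = kg·m²·s⁻²
Only A. matches kg·m²·s⁻²·A⁻¹.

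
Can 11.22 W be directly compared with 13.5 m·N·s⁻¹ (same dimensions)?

Yes

Work out the base dimensions of each:
  11.22 W:  W = J·s⁻¹ = kg·m²·s⁻³
  13.5 m·N·s⁻¹:  N·m·s⁻¹ = kg·m·s⁻²·m·s⁻¹ = kg·m²·s⁻³
Both are kg·m²·s⁻³, so they have the same dimensions and can be added.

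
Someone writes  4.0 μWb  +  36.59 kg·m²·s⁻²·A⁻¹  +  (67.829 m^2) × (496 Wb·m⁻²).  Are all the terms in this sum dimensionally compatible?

Yes

In SI base units:
  4.0 μWb:  Wb = V·s = kg·m²·s⁻²·A⁻¹
  36.59 kg·m²·s⁻²·A⁻¹:  kg·m²·s⁻²·A⁻¹
  (67.829 m^2) × (496 Wb·m⁻²):  [m²] · [kg·s⁻²·A⁻¹] = kg·m²·s⁻²·A⁻¹
Every term reduces to kg·m²·s⁻²·A⁻¹.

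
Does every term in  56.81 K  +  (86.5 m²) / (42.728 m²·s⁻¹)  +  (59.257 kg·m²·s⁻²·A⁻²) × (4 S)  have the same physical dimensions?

Reduce each to base SI dimensions:
  56.81 K:  K
  (86.5 m²) / (42.728 m²·s⁻¹):  [m²] / [m²·s⁻¹] = s
  (59.257 kg·m²·s⁻²·A⁻²) × (4 S):  [kg·m²·s⁻²·A⁻²] · [kg⁻¹·m⁻²·s³·A²] = s
The terms do not share a single dimension (K vs s).

No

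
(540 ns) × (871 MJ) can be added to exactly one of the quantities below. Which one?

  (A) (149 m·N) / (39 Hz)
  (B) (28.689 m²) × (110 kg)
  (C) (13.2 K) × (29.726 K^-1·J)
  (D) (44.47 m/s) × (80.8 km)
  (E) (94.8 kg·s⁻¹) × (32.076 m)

Reference: [s] · [kg·m²·s⁻²] = kg·m²·s⁻¹.
Each option:
  (A) [kg·m²·s⁻²] / [s⁻¹] = kg·m²·s⁻¹  ← same
  (B) [m²] · [kg] = kg·m²
  (C) [K] · [kg·m²·s⁻²·K⁻¹] = kg·m²·s⁻²
  (D) [m·s⁻¹] · [m] = m²·s⁻¹
  (E) [kg·s⁻¹] · [m] = kg·m·s⁻¹
Only (A) matches kg·m²·s⁻¹.

(A)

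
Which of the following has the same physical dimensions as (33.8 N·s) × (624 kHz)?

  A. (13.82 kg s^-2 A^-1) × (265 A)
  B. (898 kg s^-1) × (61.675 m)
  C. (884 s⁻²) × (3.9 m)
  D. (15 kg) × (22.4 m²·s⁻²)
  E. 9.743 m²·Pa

Reference: [kg·m·s⁻¹] · [s⁻¹] = kg·m·s⁻².
Each option:
  A. [kg·s⁻²·A⁻¹] · [A] = kg·s⁻²
  B. [kg·s⁻¹] · [m] = kg·m·s⁻¹
  C. [s⁻²] · [m] = m·s⁻²
  D. [kg] · [m²·s⁻²] = kg·m²·s⁻²
  E. Pa·m² = N·m⁻²·m² = kg·m·s⁻²  ← same
Only E. matches kg·m·s⁻².

E.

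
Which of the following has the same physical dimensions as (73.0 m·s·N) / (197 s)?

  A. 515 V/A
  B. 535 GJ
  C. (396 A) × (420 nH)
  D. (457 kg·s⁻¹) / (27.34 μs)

B.

Reference: [kg·m²·s⁻¹] / [s] = kg·m²·s⁻².
Each option:
  A. V·A⁻¹ = J·C⁻¹·A⁻¹ = kg·m²·s⁻³·A⁻²
  B. J = N·m = kg·m²·s⁻²  ← same
  C. [A] · [kg·m²·s⁻²·A⁻²] = kg·m²·s⁻²·A⁻¹
  D. [kg·s⁻¹] / [s] = kg·s⁻²
Only B. matches kg·m²·s⁻².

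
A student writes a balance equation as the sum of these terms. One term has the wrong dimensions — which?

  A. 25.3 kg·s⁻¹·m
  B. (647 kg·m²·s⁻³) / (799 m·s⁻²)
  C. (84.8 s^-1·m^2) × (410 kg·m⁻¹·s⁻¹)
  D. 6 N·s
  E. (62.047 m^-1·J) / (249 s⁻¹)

In SI base units:
  A. kg·m·s⁻¹
  B. [kg·m²·s⁻³] / [m·s⁻²] = kg·m·s⁻¹
  C. [m²·s⁻¹] · [kg·m⁻¹·s⁻¹] = kg·m·s⁻²
  D. N·s = kg·m·s⁻²·s = kg·m·s⁻¹
  E. [kg·m·s⁻²] / [s⁻¹] = kg·m·s⁻¹
All reduce to kg·m·s⁻¹ except C., which is kg·m·s⁻².

C.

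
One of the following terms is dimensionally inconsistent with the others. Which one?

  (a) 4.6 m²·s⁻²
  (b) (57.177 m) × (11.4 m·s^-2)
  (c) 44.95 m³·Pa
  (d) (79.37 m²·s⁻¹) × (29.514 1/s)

(c)

Dimensions:
  (a) m²·s⁻²
  (b) [m] · [m·s⁻²] = m²·s⁻²
  (c) Pa·m³ = N·m⁻²·m³ = kg·m²·s⁻²
  (d) [m²·s⁻¹] · [s⁻¹] = m²·s⁻²
All reduce to m²·s⁻² except (c), which is kg·m²·s⁻².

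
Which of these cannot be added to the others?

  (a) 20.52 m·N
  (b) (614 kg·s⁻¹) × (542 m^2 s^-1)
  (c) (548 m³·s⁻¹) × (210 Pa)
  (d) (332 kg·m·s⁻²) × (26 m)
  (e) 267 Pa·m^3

Dimensions:
  (a) N·m = kg·m·s⁻²·m = kg·m²·s⁻²
  (b) [kg·s⁻¹] · [m²·s⁻¹] = kg·m²·s⁻²
  (c) [m³·s⁻¹] · [kg·m⁻¹·s⁻²] = kg·m²·s⁻³
  (d) [kg·m·s⁻²] · [m] = kg·m²·s⁻²
  (e) Pa·m³ = N·m⁻²·m³ = kg·m²·s⁻²
All reduce to kg·m²·s⁻² except (c), which is kg·m²·s⁻³.

(c)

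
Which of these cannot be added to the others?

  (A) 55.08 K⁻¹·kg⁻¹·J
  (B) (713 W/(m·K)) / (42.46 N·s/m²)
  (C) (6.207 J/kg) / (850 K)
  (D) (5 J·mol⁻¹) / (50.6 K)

(D)

In SI base units:
  (A) J·kg⁻¹·K⁻¹ = N·m·kg⁻¹·K⁻¹ = m²·s⁻²·K⁻¹
  (B) [kg·m·s⁻³·K⁻¹] / [kg·m⁻¹·s⁻¹] = m²·s⁻²·K⁻¹
  (C) [m²·s⁻²] / [K] = m²·s⁻²·K⁻¹
  (D) [kg·m²·s⁻²·mol⁻¹] / [K] = kg·m²·s⁻²·K⁻¹·mol⁻¹
All reduce to m²·s⁻²·K⁻¹ except (D), which is kg·m²·s⁻²·K⁻¹·mol⁻¹.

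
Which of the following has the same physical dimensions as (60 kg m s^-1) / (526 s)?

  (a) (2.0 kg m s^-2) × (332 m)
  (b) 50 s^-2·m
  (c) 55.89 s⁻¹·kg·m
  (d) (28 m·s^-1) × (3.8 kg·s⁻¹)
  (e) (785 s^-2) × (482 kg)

(d)

Reference: [kg·m·s⁻¹] / [s] = kg·m·s⁻².
Each option:
  (a) [kg·m·s⁻²] · [m] = kg·m²·s⁻²
  (b) m·s⁻²
  (c) kg·m·s⁻¹
  (d) [m·s⁻¹] · [kg·s⁻¹] = kg·m·s⁻²  ← same
  (e) [s⁻²] · [kg] = kg·s⁻²
Only (d) matches kg·m·s⁻².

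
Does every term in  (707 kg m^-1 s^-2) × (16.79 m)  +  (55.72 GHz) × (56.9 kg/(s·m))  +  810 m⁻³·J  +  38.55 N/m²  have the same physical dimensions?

Dimensions:
  (707 kg m^-1 s^-2) × (16.79 m):  [kg·m⁻¹·s⁻²] · [m] = kg·s⁻²
  (55.72 GHz) × (56.9 kg/(s·m)):  [s⁻¹] · [kg·m⁻¹·s⁻¹] = kg·m⁻¹·s⁻²
  810 m⁻³·J:  J·m⁻³ = N·m·m⁻³ = kg·m⁻¹·s⁻²
  38.55 N/m²:  N·m⁻² = kg·m·s⁻²·m⁻² = kg·m⁻¹·s⁻²
The terms do not share a single dimension (kg·m⁻¹·s⁻² vs kg·s⁻²).

No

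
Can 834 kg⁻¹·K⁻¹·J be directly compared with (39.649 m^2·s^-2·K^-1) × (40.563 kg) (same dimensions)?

Dimensions:
  834 kg⁻¹·K⁻¹·J:  J·kg⁻¹·K⁻¹ = N·m·kg⁻¹·K⁻¹ = m²·s⁻²·K⁻¹
  (39.649 m^2·s^-2·K^-1) × (40.563 kg):  [m²·s⁻²·K⁻¹] · [kg] = kg·m²·s⁻²·K⁻¹
m²·s⁻²·K⁻¹ ≠ kg·m²·s⁻²·K⁻¹, so they cannot be added.

No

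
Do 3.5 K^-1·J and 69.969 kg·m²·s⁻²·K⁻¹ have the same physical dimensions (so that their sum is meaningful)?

Expand each in SI base units:
  3.5 K^-1·J:  J·K⁻¹ = N·m·K⁻¹ = kg·m²·s⁻²·K⁻¹
  69.969 kg·m²·s⁻²·K⁻¹:  kg·m²·s⁻²·K⁻¹
Both are kg·m²·s⁻²·K⁻¹, so they have the same dimensions and can be added.

Yes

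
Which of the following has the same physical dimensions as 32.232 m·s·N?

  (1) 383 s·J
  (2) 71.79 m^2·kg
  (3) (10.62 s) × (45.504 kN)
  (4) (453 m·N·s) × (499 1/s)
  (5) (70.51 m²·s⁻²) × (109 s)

Reference: N·m·s = kg·m·s⁻²·m·s = kg·m²·s⁻¹.
Each option:
  (1) J·s = N·m·s = kg·m²·s⁻¹  ← same
  (2) kg·m²
  (3) [s] · [kg·m·s⁻²] = kg·m·s⁻¹
  (4) [kg·m²·s⁻¹] · [s⁻¹] = kg·m²·s⁻²
  (5) [m²·s⁻²] · [s] = m²·s⁻¹
Only (1) matches kg·m²·s⁻¹.

(1)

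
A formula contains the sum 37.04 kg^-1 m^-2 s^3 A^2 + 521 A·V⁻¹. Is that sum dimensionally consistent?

Yes

Reduce each to base SI dimensions:
  37.04 kg^-1 m^-2 s^3 A^2:  kg⁻¹·m⁻²·s³·A²
  521 A·V⁻¹:  A·V⁻¹ = A·(J·C⁻¹)⁻¹ = kg⁻¹·m⁻²·s³·A²
Both are kg⁻¹·m⁻²·s³·A², so they have the same dimensions and can be added.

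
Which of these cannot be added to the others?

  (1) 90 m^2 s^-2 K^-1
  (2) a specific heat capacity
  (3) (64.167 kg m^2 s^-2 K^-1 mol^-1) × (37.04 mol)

Expand each in SI base units:
  (1) m²·s⁻²·K⁻¹
  (2) [specific heat capacity] = m²·s⁻²·K⁻¹
  (3) [kg·m²·s⁻²·K⁻¹·mol⁻¹] · [mol] = kg·m²·s⁻²·K⁻¹
All reduce to m²·s⁻²·K⁻¹ except (3), which is kg·m²·s⁻²·K⁻¹.

(3)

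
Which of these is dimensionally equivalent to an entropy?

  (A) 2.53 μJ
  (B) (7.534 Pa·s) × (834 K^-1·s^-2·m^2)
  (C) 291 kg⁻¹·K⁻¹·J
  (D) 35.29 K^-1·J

Reference: [entropy] = kg·m²·s⁻²·K⁻¹.
Each option:
  (A) J = N·m = kg·m²·s⁻²
  (B) [kg·m⁻¹·s⁻¹] · [m²·s⁻²·K⁻¹] = kg·m·s⁻³·K⁻¹
  (C) J·kg⁻¹·K⁻¹ = N·m·kg⁻¹·K⁻¹ = m²·s⁻²·K⁻¹
  (D) J·K⁻¹ = N·m·K⁻¹ = kg·m²·s⁻²·K⁻¹  ← same
Only (D) matches kg·m²·s⁻²·K⁻¹.

(D)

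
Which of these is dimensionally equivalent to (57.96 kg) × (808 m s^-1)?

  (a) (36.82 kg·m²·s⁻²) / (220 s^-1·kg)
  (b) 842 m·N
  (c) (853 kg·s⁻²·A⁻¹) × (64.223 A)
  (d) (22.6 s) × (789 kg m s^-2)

(d)

Reference: [kg] · [m·s⁻¹] = kg·m·s⁻¹.
Each option:
  (a) [kg·m²·s⁻²] / [kg·s⁻¹] = m²·s⁻¹
  (b) N·m = kg·m·s⁻²·m = kg·m²·s⁻²
  (c) [kg·s⁻²·A⁻¹] · [A] = kg·s⁻²
  (d) [s] · [kg·m·s⁻²] = kg·m·s⁻¹  ← same
Only (d) matches kg·m·s⁻¹.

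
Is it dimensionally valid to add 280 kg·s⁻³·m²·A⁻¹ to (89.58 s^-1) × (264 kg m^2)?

Expand each in SI base units:
  280 kg·s⁻³·m²·A⁻¹:  kg·m²·s⁻³·A⁻¹
  (89.58 s^-1) × (264 kg m^2):  [s⁻¹] · [kg·m²] = kg·m²·s⁻¹
kg·m²·s⁻³·A⁻¹ ≠ kg·m²·s⁻¹, so they cannot be added.

No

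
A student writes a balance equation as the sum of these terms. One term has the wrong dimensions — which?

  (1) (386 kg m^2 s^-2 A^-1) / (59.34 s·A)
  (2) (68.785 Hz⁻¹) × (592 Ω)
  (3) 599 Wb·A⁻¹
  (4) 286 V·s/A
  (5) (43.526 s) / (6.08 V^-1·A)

Dimensions:
  (1) [kg·m²·s⁻²·A⁻¹] / [s·A] = kg·m²·s⁻³·A⁻²
  (2) [s] · [kg·m²·s⁻³·A⁻²] = kg·m²·s⁻²·A⁻²
  (3) Wb·A⁻¹ = V·s·A⁻¹ = kg·m²·s⁻²·A⁻²
  (4) V·s·A⁻¹ = J·C⁻¹·s·A⁻¹ = kg·m²·s⁻²·A⁻²
  (5) [s] / [kg⁻¹·m⁻²·s³·A²] = kg·m²·s⁻²·A⁻²
All reduce to kg·m²·s⁻²·A⁻² except (1), which is kg·m²·s⁻³·A⁻².

(1)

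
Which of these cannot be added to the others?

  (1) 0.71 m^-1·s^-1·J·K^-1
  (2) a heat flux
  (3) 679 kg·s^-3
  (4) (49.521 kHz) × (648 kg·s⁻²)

In SI base units:
  (1) J·s⁻¹·m⁻¹·K⁻¹ = N·m·s⁻¹·m⁻¹·K⁻¹ = kg·m·s⁻³·K⁻¹
  (2) [heat flux] = kg·s⁻³
  (3) kg·s⁻³
  (4) [s⁻¹] · [kg·s⁻²] = kg·s⁻³
All reduce to kg·s⁻³ except (1), which is kg·m·s⁻³·K⁻¹.

(1)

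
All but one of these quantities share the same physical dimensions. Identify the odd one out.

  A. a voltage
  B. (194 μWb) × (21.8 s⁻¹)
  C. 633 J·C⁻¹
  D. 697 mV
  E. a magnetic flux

E.

Dimensions:
  A. [voltage] = kg·m²·s⁻³·A⁻¹
  B. [kg·m²·s⁻²·A⁻¹] · [s⁻¹] = kg·m²·s⁻³·A⁻¹
  C. J·C⁻¹ = N·m·(s·A)⁻¹ = kg·m²·s⁻³·A⁻¹
  D. V = J·C⁻¹ = kg·m²·s⁻³·A⁻¹
  E. [magnetic flux] = kg·m²·s⁻²·A⁻¹
All reduce to kg·m²·s⁻³·A⁻¹ except E., which is kg·m²·s⁻²·A⁻¹.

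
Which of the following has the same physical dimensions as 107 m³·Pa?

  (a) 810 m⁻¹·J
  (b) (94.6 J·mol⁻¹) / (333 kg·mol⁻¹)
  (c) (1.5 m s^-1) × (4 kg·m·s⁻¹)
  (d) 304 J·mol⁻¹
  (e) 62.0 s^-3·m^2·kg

(c)

Reference: Pa·m³ = N·m⁻²·m³ = kg·m²·s⁻².
Each option:
  (a) J·m⁻¹ = N·m·m⁻¹ = kg·m·s⁻²
  (b) [kg·m²·s⁻²·mol⁻¹] / [kg·mol⁻¹] = m²·s⁻²
  (c) [m·s⁻¹] · [kg·m·s⁻¹] = kg·m²·s⁻²  ← same
  (d) J·mol⁻¹ = N·m·mol⁻¹ = kg·m²·s⁻²·mol⁻¹
  (e) kg·m²·s⁻³
Only (c) matches kg·m²·s⁻².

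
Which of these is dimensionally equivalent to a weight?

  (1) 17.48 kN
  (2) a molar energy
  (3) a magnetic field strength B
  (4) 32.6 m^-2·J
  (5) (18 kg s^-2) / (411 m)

(1)

Reference: [weight] = kg·m·s⁻².
Each option:
  (1) N = kg·m·s⁻²  ← same
  (2) [molar energy] = kg·m²·s⁻²·mol⁻¹
  (3) [magnetic field strength B] = kg·s⁻²·A⁻¹
  (4) J·m⁻² = N·m·m⁻² = kg·s⁻²
  (5) [kg·s⁻²] / [m] = kg·m⁻¹·s⁻²
Only (1) matches kg·m·s⁻².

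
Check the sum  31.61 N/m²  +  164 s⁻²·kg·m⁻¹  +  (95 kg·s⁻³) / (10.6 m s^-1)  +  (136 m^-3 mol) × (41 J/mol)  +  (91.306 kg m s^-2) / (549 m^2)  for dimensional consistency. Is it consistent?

Yes

Work out the base dimensions of each:
  31.61 N/m²:  N·m⁻² = kg·m·s⁻²·m⁻² = kg·m⁻¹·s⁻²
  164 s⁻²·kg·m⁻¹:  kg·m⁻¹·s⁻²
  (95 kg·s⁻³) / (10.6 m s^-1):  [kg·s⁻³] / [m·s⁻¹] = kg·m⁻¹·s⁻²
  (136 m^-3 mol) × (41 J/mol):  [m⁻³·mol] · [kg·m²·s⁻²·mol⁻¹] = kg·m⁻¹·s⁻²
  (91.306 kg m s^-2) / (549 m^2):  [kg·m·s⁻²] / [m²] = kg·m⁻¹·s⁻²
Every term reduces to kg·m⁻¹·s⁻².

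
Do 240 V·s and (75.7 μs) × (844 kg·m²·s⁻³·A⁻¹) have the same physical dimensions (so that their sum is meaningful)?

Work out the base dimensions of each:
  240 V·s:  V·s = J·C⁻¹·s = kg·m²·s⁻²·A⁻¹
  (75.7 μs) × (844 kg·m²·s⁻³·A⁻¹):  [s] · [kg·m²·s⁻³·A⁻¹] = kg·m²·s⁻²·A⁻¹
Both are kg·m²·s⁻²·A⁻¹, so they have the same dimensions and can be added.

Yes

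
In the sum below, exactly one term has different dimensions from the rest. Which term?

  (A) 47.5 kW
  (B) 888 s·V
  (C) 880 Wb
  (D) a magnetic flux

In SI base units:
  (A) W = J·s⁻¹ = kg·m²·s⁻³
  (B) V·s = J·C⁻¹·s = kg·m²·s⁻²·A⁻¹
  (C) Wb = V·s = kg·m²·s⁻²·A⁻¹
  (D) [magnetic flux] = kg·m²·s⁻²·A⁻¹
All reduce to kg·m²·s⁻²·A⁻¹ except (A), which is kg·m²·s⁻³.

(A)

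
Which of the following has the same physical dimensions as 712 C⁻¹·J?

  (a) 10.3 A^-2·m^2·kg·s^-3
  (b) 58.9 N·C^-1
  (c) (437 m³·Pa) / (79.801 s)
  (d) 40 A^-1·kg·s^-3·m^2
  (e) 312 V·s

(d)

Reference: J·C⁻¹ = N·m·(s·A)⁻¹ = kg·m²·s⁻³·A⁻¹.
Each option:
  (a) kg·m²·s⁻³·A⁻²
  (b) N·C⁻¹ = kg·m·s⁻²·(s·A)⁻¹ = kg·m·s⁻³·A⁻¹
  (c) [kg·m²·s⁻²] / [s] = kg·m²·s⁻³
  (d) kg·m²·s⁻³·A⁻¹  ← same
  (e) V·s = J·C⁻¹·s = kg·m²·s⁻²·A⁻¹
Only (d) matches kg·m²·s⁻³·A⁻¹.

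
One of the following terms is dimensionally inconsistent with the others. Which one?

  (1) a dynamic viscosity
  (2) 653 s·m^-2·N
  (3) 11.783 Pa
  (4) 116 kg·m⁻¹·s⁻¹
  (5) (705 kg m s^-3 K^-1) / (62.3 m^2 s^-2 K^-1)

Expand each in SI base units:
  (1) [dynamic viscosity] = kg·m⁻¹·s⁻¹
  (2) N·s·m⁻² = kg·m·s⁻²·s·m⁻² = kg·m⁻¹·s⁻¹
  (3) Pa = N·m⁻² = kg·m⁻¹·s⁻²
  (4) kg·m⁻¹·s⁻¹
  (5) [kg·m·s⁻³·K⁻¹] / [m²·s⁻²·K⁻¹] = kg·m⁻¹·s⁻¹
All reduce to kg·m⁻¹·s⁻¹ except (3), which is kg·m⁻¹·s⁻².

(3)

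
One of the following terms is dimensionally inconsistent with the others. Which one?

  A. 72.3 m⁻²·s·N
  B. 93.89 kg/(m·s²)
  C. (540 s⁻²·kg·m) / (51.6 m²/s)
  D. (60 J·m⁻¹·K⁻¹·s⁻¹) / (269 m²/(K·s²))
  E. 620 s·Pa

B.

Dimensions:
  A. N·s·m⁻² = kg·m·s⁻²·s·m⁻² = kg·m⁻¹·s⁻¹
  B. kg·m⁻¹·s⁻²
  C. [kg·m·s⁻²] / [m²·s⁻¹] = kg·m⁻¹·s⁻¹
  D. [kg·m·s⁻³·K⁻¹] / [m²·s⁻²·K⁻¹] = kg·m⁻¹·s⁻¹
  E. Pa·s = N·m⁻²·s = kg·m⁻¹·s⁻¹
All reduce to kg·m⁻¹·s⁻¹ except B., which is kg·m⁻¹·s⁻².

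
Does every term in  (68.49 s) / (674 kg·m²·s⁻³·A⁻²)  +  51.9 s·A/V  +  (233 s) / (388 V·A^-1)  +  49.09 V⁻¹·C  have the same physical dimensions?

Dimensions:
  (68.49 s) / (674 kg·m²·s⁻³·A⁻²):  [s] / [kg·m²·s⁻³·A⁻²] = kg⁻¹·m⁻²·s⁴·A²
  51.9 s·A/V:  A·s·V⁻¹ = A·s·(J·C⁻¹)⁻¹ = kg⁻¹·m⁻²·s⁴·A²
  (233 s) / (388 V·A^-1):  [s] / [kg·m²·s⁻³·A⁻²] = kg⁻¹·m⁻²·s⁴·A²
  49.09 V⁻¹·C:  C·V⁻¹ = s·A·(J·C⁻¹)⁻¹ = kg⁻¹·m⁻²·s⁴·A²
Every term reduces to kg⁻¹·m⁻²·s⁴·A².

Yes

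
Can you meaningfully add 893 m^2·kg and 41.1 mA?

Dimensions:
  893 m^2·kg:  kg·m²
  41.1 mA:  A
kg·m² ≠ A, so they cannot be added.

No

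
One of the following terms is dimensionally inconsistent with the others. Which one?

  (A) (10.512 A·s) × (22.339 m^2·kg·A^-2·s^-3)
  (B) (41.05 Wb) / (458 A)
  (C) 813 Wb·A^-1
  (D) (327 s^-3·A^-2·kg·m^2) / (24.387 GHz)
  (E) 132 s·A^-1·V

(A)

Work out the base dimensions of each:
  (A) [s·A] · [kg·m²·s⁻³·A⁻²] = kg·m²·s⁻²·A⁻¹
  (B) [kg·m²·s⁻²·A⁻¹] / [A] = kg·m²·s⁻²·A⁻²
  (C) Wb·A⁻¹ = V·s·A⁻¹ = kg·m²·s⁻²·A⁻²
  (D) [kg·m²·s⁻³·A⁻²] / [s⁻¹] = kg·m²·s⁻²·A⁻²
  (E) V·s·A⁻¹ = J·C⁻¹·s·A⁻¹ = kg·m²·s⁻²·A⁻²
All reduce to kg·m²·s⁻²·A⁻² except (A), which is kg·m²·s⁻²·A⁻¹.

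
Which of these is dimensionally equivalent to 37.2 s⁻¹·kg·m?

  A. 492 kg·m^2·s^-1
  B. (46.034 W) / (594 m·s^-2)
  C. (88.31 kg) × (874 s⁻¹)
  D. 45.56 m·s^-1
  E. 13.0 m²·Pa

B.

Reference: kg·m·s⁻¹.
Each option:
  A. kg·m²·s⁻¹
  B. [kg·m²·s⁻³] / [m·s⁻²] = kg·m·s⁻¹  ← same
  C. [kg] · [s⁻¹] = kg·s⁻¹
  D. m·s⁻¹
  E. Pa·m² = N·m⁻²·m² = kg·m·s⁻²
Only B. matches kg·m·s⁻¹.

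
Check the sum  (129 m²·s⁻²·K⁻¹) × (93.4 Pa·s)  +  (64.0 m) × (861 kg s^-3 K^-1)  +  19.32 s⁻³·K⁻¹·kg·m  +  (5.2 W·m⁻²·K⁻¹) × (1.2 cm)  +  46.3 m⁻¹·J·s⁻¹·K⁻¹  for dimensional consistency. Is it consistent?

Expand each in SI base units:
  (129 m²·s⁻²·K⁻¹) × (93.4 Pa·s):  [m²·s⁻²·K⁻¹] · [kg·m⁻¹·s⁻¹] = kg·m·s⁻³·K⁻¹
  (64.0 m) × (861 kg s^-3 K^-1):  [m] · [kg·s⁻³·K⁻¹] = kg·m·s⁻³·K⁻¹
  19.32 s⁻³·K⁻¹·kg·m:  kg·m·s⁻³·K⁻¹
  (5.2 W·m⁻²·K⁻¹) × (1.2 cm):  [kg·s⁻³·K⁻¹] · [m] = kg·m·s⁻³·K⁻¹
  46.3 m⁻¹·J·s⁻¹·K⁻¹:  J·s⁻¹·m⁻¹·K⁻¹ = N·m·s⁻¹·m⁻¹·K⁻¹ = kg·m·s⁻³·K⁻¹
Every term reduces to kg·m·s⁻³·K⁻¹.

Yes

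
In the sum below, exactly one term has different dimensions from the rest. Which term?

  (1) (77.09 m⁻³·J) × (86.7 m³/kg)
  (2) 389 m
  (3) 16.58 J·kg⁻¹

In SI base units:
  (1) [kg·m⁻¹·s⁻²] · [kg⁻¹·m³] = m²·s⁻²
  (2) m
  (3) J·kg⁻¹ = N·m·kg⁻¹ = m²·s⁻²
All reduce to m²·s⁻² except (2), which is m.

(2)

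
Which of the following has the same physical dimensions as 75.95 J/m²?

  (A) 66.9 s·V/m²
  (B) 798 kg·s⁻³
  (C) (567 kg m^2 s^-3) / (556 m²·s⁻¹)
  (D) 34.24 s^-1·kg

Reference: J·m⁻² = N·m·m⁻² = kg·s⁻².
Each option:
  (A) V·s·m⁻² = J·C⁻¹·s·m⁻² = kg·s⁻²·A⁻¹
  (B) kg·s⁻³
  (C) [kg·m²·s⁻³] / [m²·s⁻¹] = kg·s⁻²  ← same
  (D) kg·s⁻¹
Only (C) matches kg·s⁻².

(C)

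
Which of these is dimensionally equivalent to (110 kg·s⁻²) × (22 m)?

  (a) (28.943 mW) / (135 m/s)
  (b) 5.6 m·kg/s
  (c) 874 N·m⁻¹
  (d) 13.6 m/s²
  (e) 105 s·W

Reference: [kg·s⁻²] · [m] = kg·m·s⁻².
Each option:
  (a) [kg·m²·s⁻³] / [m·s⁻¹] = kg·m·s⁻²  ← same
  (b) kg·m·s⁻¹
  (c) N·m⁻¹ = kg·m·s⁻²·m⁻¹ = kg·s⁻²
  (d) m·s⁻²
  (e) W·s = J·s⁻¹·s = kg·m²·s⁻²
Only (a) matches kg·m·s⁻².

(a)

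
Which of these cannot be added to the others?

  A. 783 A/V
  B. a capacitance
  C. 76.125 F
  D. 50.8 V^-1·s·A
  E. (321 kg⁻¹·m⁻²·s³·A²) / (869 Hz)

Expand each in SI base units:
  A. A·V⁻¹ = A·(J·C⁻¹)⁻¹ = kg⁻¹·m⁻²·s³·A²
  B. [capacitance] = kg⁻¹·m⁻²·s⁴·A²
  C. F = C·V⁻¹ = kg⁻¹·m⁻²·s⁴·A²
  D. A·s·V⁻¹ = A·s·(J·C⁻¹)⁻¹ = kg⁻¹·m⁻²·s⁴·A²
  E. [kg⁻¹·m⁻²·s³·A²] / [s⁻¹] = kg⁻¹·m⁻²·s⁴·A²
All reduce to kg⁻¹·m⁻²·s⁴·A² except A., which is kg⁻¹·m⁻²·s³·A².

A.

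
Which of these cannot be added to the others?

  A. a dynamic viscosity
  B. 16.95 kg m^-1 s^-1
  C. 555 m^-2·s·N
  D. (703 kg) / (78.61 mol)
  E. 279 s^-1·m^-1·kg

Expand each in SI base units:
  A. [dynamic viscosity] = kg·m⁻¹·s⁻¹
  B. kg·m⁻¹·s⁻¹
  C. N·s·m⁻² = kg·m·s⁻²·s·m⁻² = kg·m⁻¹·s⁻¹
  D. [kg] / [mol] = kg·mol⁻¹
  E. kg·m⁻¹·s⁻¹
All reduce to kg·m⁻¹·s⁻¹ except D., which is kg·mol⁻¹.

D.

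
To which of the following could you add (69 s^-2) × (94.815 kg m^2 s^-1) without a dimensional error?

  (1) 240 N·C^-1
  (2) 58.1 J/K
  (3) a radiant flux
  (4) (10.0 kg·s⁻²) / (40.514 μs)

(3)

Reference: [s⁻²] · [kg·m²·s⁻¹] = kg·m²·s⁻³.
Each option:
  (1) N·C⁻¹ = kg·m·s⁻²·(s·A)⁻¹ = kg·m·s⁻³·A⁻¹
  (2) J·K⁻¹ = N·m·K⁻¹ = kg·m²·s⁻²·K⁻¹
  (3) [radiant flux] = kg·m²·s⁻³  ← same
  (4) [kg·s⁻²] / [s] = kg·s⁻³
Only (3) matches kg·m²·s⁻³.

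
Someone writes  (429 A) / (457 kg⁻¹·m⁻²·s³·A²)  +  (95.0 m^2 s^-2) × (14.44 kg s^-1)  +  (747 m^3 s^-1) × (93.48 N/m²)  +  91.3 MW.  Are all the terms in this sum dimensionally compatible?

Expand each in SI base units:
  (429 A) / (457 kg⁻¹·m⁻²·s³·A²):  [A] / [kg⁻¹·m⁻²·s³·A²] = kg·m²·s⁻³·A⁻¹
  (95.0 m^2 s^-2) × (14.44 kg s^-1):  [m²·s⁻²] · [kg·s⁻¹] = kg·m²·s⁻³
  (747 m^3 s^-1) × (93.48 N/m²):  [m³·s⁻¹] · [kg·m⁻¹·s⁻²] = kg·m²·s⁻³
  91.3 MW:  W = J·s⁻¹ = kg·m²·s⁻³
The terms do not share a single dimension (kg·m²·s⁻³ vs kg·m²·s⁻³·A⁻¹).

No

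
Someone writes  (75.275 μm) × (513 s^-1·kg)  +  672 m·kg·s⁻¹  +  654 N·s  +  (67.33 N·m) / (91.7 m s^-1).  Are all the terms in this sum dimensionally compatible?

In SI base units:
  (75.275 μm) × (513 s^-1·kg):  [m] · [kg·s⁻¹] = kg·m·s⁻¹
  672 m·kg·s⁻¹:  kg·m·s⁻¹
  654 N·s:  N·s = kg·m·s⁻²·s = kg·m·s⁻¹
  (67.33 N·m) / (91.7 m s^-1):  [kg·m²·s⁻²] / [m·s⁻¹] = kg·m·s⁻¹
Every term reduces to kg·m·s⁻¹.

Yes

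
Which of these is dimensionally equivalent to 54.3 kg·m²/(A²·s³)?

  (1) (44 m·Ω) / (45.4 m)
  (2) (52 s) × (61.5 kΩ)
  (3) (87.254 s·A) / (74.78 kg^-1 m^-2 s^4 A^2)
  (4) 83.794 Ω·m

(1)

Reference: kg·m²·s⁻³·A⁻².
Each option:
  (1) [kg·m³·s⁻³·A⁻²] / [m] = kg·m²·s⁻³·A⁻²  ← same
  (2) [s] · [kg·m²·s⁻³·A⁻²] = kg·m²·s⁻²·A⁻²
  (3) [s·A] / [kg⁻¹·m⁻²·s⁴·A²] = kg·m²·s⁻³·A⁻¹
  (4) Ω·m = V·A⁻¹·m = kg·m³·s⁻³·A⁻²
Only (1) matches kg·m²·s⁻³·A⁻².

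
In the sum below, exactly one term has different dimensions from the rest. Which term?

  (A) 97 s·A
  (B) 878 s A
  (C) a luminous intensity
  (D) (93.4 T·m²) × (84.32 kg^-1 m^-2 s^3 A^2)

(C)

Reduce each to base SI dimensions:
  (A) A·s = s·A
  (B) s·A
  (C) [luminous intensity] = cd
  (D) [kg·m²·s⁻²·A⁻¹] · [kg⁻¹·m⁻²·s³·A²] = s·A
All reduce to s·A except (C), which is cd.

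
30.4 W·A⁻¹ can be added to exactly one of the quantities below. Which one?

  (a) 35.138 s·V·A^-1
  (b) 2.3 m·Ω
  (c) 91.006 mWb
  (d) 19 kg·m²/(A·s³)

Reference: W·A⁻¹ = J·s⁻¹·A⁻¹ = kg·m²·s⁻³·A⁻¹.
Each option:
  (a) V·s·A⁻¹ = J·C⁻¹·s·A⁻¹ = kg·m²·s⁻²·A⁻²
  (b) Ω·m = V·A⁻¹·m = kg·m³·s⁻³·A⁻²
  (c) Wb = V·s = kg·m²·s⁻²·A⁻¹
  (d) kg·m²·s⁻³·A⁻¹  ← same
Only (d) matches kg·m²·s⁻³·A⁻¹.

(d)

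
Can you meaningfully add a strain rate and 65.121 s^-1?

Expand each in SI base units:
  a strain rate:  [strain rate] = s⁻¹
  65.121 s^-1:  s⁻¹
Both are s⁻¹, so they have the same dimensions and can be added.

Yes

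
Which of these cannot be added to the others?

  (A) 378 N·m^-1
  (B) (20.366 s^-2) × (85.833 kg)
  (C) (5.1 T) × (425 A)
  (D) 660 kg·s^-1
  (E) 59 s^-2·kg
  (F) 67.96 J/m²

Work out the base dimensions of each:
  (A) N·m⁻¹ = kg·m·s⁻²·m⁻¹ = kg·s⁻²
  (B) [s⁻²] · [kg] = kg·s⁻²
  (C) [kg·s⁻²·A⁻¹] · [A] = kg·s⁻²
  (D) kg·s⁻¹
  (E) kg·s⁻²
  (F) J·m⁻² = N·m·m⁻² = kg·s⁻²
All reduce to kg·s⁻² except (D), which is kg·s⁻¹.

(D)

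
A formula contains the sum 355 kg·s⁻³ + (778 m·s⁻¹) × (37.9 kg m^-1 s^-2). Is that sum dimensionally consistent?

In SI base units:
  355 kg·s⁻³:  kg·s⁻³
  (778 m·s⁻¹) × (37.9 kg m^-1 s^-2):  [m·s⁻¹] · [kg·m⁻¹·s⁻²] = kg·s⁻³
Both are kg·s⁻³, so they have the same dimensions and can be added.

Yes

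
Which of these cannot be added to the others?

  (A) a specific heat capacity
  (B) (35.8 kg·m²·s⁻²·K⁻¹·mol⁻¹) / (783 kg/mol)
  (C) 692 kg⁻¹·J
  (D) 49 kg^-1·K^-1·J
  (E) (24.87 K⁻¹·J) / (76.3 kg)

Work out the base dimensions of each:
  (A) [specific heat capacity] = m²·s⁻²·K⁻¹
  (B) [kg·m²·s⁻²·K⁻¹·mol⁻¹] / [kg·mol⁻¹] = m²·s⁻²·K⁻¹
  (C) J·kg⁻¹ = N·m·kg⁻¹ = m²·s⁻²
  (D) J·kg⁻¹·K⁻¹ = N·m·kg⁻¹·K⁻¹ = m²·s⁻²·K⁻¹
  (E) [kg·m²·s⁻²·K⁻¹] / [kg] = m²·s⁻²·K⁻¹
All reduce to m²·s⁻²·K⁻¹ except (C), which is m²·s⁻².

(C)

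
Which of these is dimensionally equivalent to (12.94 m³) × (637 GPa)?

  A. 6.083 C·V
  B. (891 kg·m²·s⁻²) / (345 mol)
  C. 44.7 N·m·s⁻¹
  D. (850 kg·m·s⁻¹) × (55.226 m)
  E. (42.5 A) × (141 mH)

A.

Reference: [m³] · [kg·m⁻¹·s⁻²] = kg·m²·s⁻².
Each option:
  A. C·V = s·A·J·C⁻¹ = kg·m²·s⁻²  ← same
  B. [kg·m²·s⁻²] / [mol] = kg·m²·s⁻²·mol⁻¹
  C. N·m·s⁻¹ = kg·m·s⁻²·m·s⁻¹ = kg·m²·s⁻³
  D. [kg·m·s⁻¹] · [m] = kg·m²·s⁻¹
  E. [A] · [kg·m²·s⁻²·A⁻²] = kg·m²·s⁻²·A⁻¹
Only A. matches kg·m²·s⁻².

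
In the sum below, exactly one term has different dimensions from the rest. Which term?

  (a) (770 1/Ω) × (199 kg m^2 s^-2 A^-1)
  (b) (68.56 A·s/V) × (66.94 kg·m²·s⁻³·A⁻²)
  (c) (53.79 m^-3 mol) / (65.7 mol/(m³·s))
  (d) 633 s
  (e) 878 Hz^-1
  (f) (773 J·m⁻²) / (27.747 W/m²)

(a)

Work out the base dimensions of each:
  (a) [kg⁻¹·m⁻²·s³·A²] · [kg·m²·s⁻²·A⁻¹] = s·A
  (b) [kg⁻¹·m⁻²·s⁴·A²] · [kg·m²·s⁻³·A⁻²] = s
  (c) [m⁻³·mol] / [m⁻³·s⁻¹·mol] = s
  (d) s
  (e) Hz⁻¹ = (s⁻¹)⁻¹ = s
  (f) [kg·s⁻²] / [kg·s⁻³] = s
All reduce to s except (a), which is s·A.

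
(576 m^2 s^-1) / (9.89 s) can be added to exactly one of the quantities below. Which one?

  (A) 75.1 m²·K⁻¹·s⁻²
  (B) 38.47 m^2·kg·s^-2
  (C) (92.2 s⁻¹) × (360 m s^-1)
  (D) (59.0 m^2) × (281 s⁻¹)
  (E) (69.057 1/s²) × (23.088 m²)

(E)

Reference: [m²·s⁻¹] / [s] = m²·s⁻².
Each option:
  (A) m²·s⁻²·K⁻¹
  (B) kg·m²·s⁻²
  (C) [s⁻¹] · [m·s⁻¹] = m·s⁻²
  (D) [m²] · [s⁻¹] = m²·s⁻¹
  (E) [s⁻²] · [m²] = m²·s⁻²  ← same
Only (E) matches m²·s⁻².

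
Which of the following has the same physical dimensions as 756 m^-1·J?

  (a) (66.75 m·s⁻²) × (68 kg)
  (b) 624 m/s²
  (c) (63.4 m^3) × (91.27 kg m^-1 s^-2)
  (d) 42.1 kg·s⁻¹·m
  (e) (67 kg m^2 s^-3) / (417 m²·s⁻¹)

(a)

Reference: J·m⁻¹ = N·m·m⁻¹ = kg·m·s⁻².
Each option:
  (a) [m·s⁻²] · [kg] = kg·m·s⁻²  ← same
  (b) m·s⁻²
  (c) [m³] · [kg·m⁻¹·s⁻²] = kg·m²·s⁻²
  (d) kg·m·s⁻¹
  (e) [kg·m²·s⁻³] / [m²·s⁻¹] = kg·s⁻²
Only (a) matches kg·m·s⁻².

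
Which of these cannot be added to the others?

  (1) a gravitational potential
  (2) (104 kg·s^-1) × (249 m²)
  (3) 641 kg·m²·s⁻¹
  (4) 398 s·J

(1)

Dimensions:
  (1) [gravitational potential] = m²·s⁻²
  (2) [kg·s⁻¹] · [m²] = kg·m²·s⁻¹
  (3) kg·m²·s⁻¹
  (4) J·s = N·m·s = kg·m²·s⁻¹
All reduce to kg·m²·s⁻¹ except (1), which is m²·s⁻².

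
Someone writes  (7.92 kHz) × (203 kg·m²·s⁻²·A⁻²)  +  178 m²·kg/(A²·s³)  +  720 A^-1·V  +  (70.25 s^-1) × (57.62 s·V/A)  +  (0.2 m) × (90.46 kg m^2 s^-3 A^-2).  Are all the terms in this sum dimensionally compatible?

Dimensions:
  (7.92 kHz) × (203 kg·m²·s⁻²·A⁻²):  [s⁻¹] · [kg·m²·s⁻²·A⁻²] = kg·m²·s⁻³·A⁻²
  178 m²·kg/(A²·s³):  kg·m²·s⁻³·A⁻²
  720 A^-1·V:  V·A⁻¹ = J·C⁻¹·A⁻¹ = kg·m²·s⁻³·A⁻²
  (70.25 s^-1) × (57.62 s·V/A):  [s⁻¹] · [kg·m²·s⁻²·A⁻²] = kg·m²·s⁻³·A⁻²
  (0.2 m) × (90.46 kg m^2 s^-3 A^-2):  [m] · [kg·m²·s⁻³·A⁻²] = kg·m³·s⁻³·A⁻²
The terms do not share a single dimension (kg·m²·s⁻³·A⁻² vs kg·m³·s⁻³·A⁻²).

No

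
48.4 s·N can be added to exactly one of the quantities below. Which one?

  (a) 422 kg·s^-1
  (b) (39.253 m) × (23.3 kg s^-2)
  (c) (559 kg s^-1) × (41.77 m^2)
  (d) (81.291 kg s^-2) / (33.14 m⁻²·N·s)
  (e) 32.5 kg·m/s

Reference: N·s = kg·m·s⁻²·s = kg·m·s⁻¹.
Each option:
  (a) kg·s⁻¹
  (b) [m] · [kg·s⁻²] = kg·m·s⁻²
  (c) [kg·s⁻¹] · [m²] = kg·m²·s⁻¹
  (d) [kg·s⁻²] / [kg·m⁻¹·s⁻¹] = m·s⁻¹
  (e) kg·m·s⁻¹  ← same
Only (e) matches kg·m·s⁻¹.

(e)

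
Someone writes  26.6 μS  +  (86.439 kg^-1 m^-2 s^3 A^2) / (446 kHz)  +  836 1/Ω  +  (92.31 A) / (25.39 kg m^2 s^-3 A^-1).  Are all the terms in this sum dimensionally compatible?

No

Dimensions:
  26.6 μS:  S = Ω⁻¹ = kg⁻¹·m⁻²·s³·A²
  (86.439 kg^-1 m^-2 s^3 A^2) / (446 kHz):  [kg⁻¹·m⁻²·s³·A²] / [s⁻¹] = kg⁻¹·m⁻²·s⁴·A²
  836 1/Ω:  Ω⁻¹ = (V·A⁻¹)⁻¹ = kg⁻¹·m⁻²·s³·A²
  (92.31 A) / (25.39 kg m^2 s^-3 A^-1):  [A] / [kg·m²·s⁻³·A⁻¹] = kg⁻¹·m⁻²·s³·A²
The terms do not share a single dimension (kg⁻¹·m⁻²·s³·A² vs kg⁻¹·m⁻²·s⁴·A²).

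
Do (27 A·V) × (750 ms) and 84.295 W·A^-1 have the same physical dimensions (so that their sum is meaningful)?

No

Work out the base dimensions of each:
  (27 A·V) × (750 ms):  [kg·m²·s⁻³] · [s] = kg·m²·s⁻²
  84.295 W·A^-1:  W·A⁻¹ = J·s⁻¹·A⁻¹ = kg·m²·s⁻³·A⁻¹
kg·m²·s⁻² ≠ kg·m²·s⁻³·A⁻¹, so they cannot be added.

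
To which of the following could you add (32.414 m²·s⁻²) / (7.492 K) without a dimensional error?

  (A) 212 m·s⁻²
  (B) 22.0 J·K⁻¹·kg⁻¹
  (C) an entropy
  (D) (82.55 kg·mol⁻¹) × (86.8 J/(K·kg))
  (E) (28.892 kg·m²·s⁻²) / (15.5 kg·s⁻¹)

Reference: [m²·s⁻²] / [K] = m²·s⁻²·K⁻¹.
Each option:
  (A) m·s⁻²
  (B) J·kg⁻¹·K⁻¹ = N·m·kg⁻¹·K⁻¹ = m²·s⁻²·K⁻¹  ← same
  (C) [entropy] = kg·m²·s⁻²·K⁻¹
  (D) [kg·mol⁻¹] · [m²·s⁻²·K⁻¹] = kg·m²·s⁻²·K⁻¹·mol⁻¹
  (E) [kg·m²·s⁻²] / [kg·s⁻¹] = m²·s⁻¹
Only (B) matches m²·s⁻²·K⁻¹.

(B)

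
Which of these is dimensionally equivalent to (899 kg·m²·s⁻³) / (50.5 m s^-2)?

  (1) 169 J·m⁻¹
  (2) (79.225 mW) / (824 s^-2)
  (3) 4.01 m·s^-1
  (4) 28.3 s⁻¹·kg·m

(4)

Reference: [kg·m²·s⁻³] / [m·s⁻²] = kg·m·s⁻¹.
Each option:
  (1) J·m⁻¹ = N·m·m⁻¹ = kg·m·s⁻²
  (2) [kg·m²·s⁻³] / [s⁻²] = kg·m²·s⁻¹
  (3) m·s⁻¹
  (4) kg·m·s⁻¹  ← same
Only (4) matches kg·m·s⁻¹.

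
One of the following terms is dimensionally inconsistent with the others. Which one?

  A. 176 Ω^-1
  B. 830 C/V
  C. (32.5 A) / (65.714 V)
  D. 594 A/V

Work out the base dimensions of each:
  A. Ω⁻¹ = (V·A⁻¹)⁻¹ = kg⁻¹·m⁻²·s³·A²
  B. C·V⁻¹ = s·A·(J·C⁻¹)⁻¹ = kg⁻¹·m⁻²·s⁴·A²
  C. [A] / [kg·m²·s⁻³·A⁻¹] = kg⁻¹·m⁻²·s³·A²
  D. A·V⁻¹ = A·(J·C⁻¹)⁻¹ = kg⁻¹·m⁻²·s³·A²
All reduce to kg⁻¹·m⁻²·s³·A² except B., which is kg⁻¹·m⁻²·s⁴·A².

B.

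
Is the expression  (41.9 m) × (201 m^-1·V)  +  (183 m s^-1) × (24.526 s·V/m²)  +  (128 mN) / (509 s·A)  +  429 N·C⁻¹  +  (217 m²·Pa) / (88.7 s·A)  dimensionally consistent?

In SI base units:
  (41.9 m) × (201 m^-1·V):  [m] · [kg·m·s⁻³·A⁻¹] = kg·m²·s⁻³·A⁻¹
  (183 m s^-1) × (24.526 s·V/m²):  [m·s⁻¹] · [kg·s⁻²·A⁻¹] = kg·m·s⁻³·A⁻¹
  (128 mN) / (509 s·A):  [kg·m·s⁻²] / [s·A] = kg·m·s⁻³·A⁻¹
  429 N·C⁻¹:  N·C⁻¹ = kg·m·s⁻²·(s·A)⁻¹ = kg·m·s⁻³·A⁻¹
  (217 m²·Pa) / (88.7 s·A):  [kg·m·s⁻²] / [s·A] = kg·m·s⁻³·A⁻¹
The terms do not share a single dimension (kg·m²·s⁻³·A⁻¹ vs kg·m·s⁻³·A⁻¹).

No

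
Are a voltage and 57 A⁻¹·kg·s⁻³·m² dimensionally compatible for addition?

Yes

Reduce each to base SI dimensions:
  a voltage:  [voltage] = kg·m²·s⁻³·A⁻¹
  57 A⁻¹·kg·s⁻³·m²:  kg·m²·s⁻³·A⁻¹
Both are kg·m²·s⁻³·A⁻¹, so they have the same dimensions and can be added.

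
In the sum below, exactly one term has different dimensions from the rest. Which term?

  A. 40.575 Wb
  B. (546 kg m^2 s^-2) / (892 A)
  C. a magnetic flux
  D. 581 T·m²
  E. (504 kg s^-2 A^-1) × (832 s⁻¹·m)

E.

Expand each in SI base units:
  A. Wb = V·s = kg·m²·s⁻²·A⁻¹
  B. [kg·m²·s⁻²] / [A] = kg·m²·s⁻²·A⁻¹
  C. [magnetic flux] = kg·m²·s⁻²·A⁻¹
  D. T·m² = Wb·m⁻²·m² = kg·m²·s⁻²·A⁻¹
  E. [kg·s⁻²·A⁻¹] · [m·s⁻¹] = kg·m·s⁻³·A⁻¹
All reduce to kg·m²·s⁻²·A⁻¹ except E., which is kg·m·s⁻³·A⁻¹.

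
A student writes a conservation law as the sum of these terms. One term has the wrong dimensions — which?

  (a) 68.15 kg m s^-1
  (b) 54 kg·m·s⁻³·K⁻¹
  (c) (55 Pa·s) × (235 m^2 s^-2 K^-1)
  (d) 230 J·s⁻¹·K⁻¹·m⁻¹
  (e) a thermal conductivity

Expand each in SI base units:
  (a) kg·m·s⁻¹
  (b) kg·m·s⁻³·K⁻¹
  (c) [kg·m⁻¹·s⁻¹] · [m²·s⁻²·K⁻¹] = kg·m·s⁻³·K⁻¹
  (d) J·s⁻¹·m⁻¹·K⁻¹ = N·m·s⁻¹·m⁻¹·K⁻¹ = kg·m·s⁻³·K⁻¹
  (e) [thermal conductivity] = kg·m·s⁻³·K⁻¹
All reduce to kg·m·s⁻³·K⁻¹ except (a), which is kg·m·s⁻¹.

(a)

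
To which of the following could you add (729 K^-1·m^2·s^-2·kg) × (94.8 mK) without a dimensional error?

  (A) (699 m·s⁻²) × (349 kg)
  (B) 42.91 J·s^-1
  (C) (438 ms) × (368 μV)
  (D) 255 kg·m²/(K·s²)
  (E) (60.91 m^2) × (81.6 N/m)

Reference: [kg·m²·s⁻²·K⁻¹] · [K] = kg·m²·s⁻².
Each option:
  (A) [m·s⁻²] · [kg] = kg·m·s⁻²
  (B) J·s⁻¹ = N·m·s⁻¹ = kg·m²·s⁻³
  (C) [s] · [kg·m²·s⁻³·A⁻¹] = kg·m²·s⁻²·A⁻¹
  (D) kg·m²·s⁻²·K⁻¹
  (E) [m²] · [kg·s⁻²] = kg·m²·s⁻²  ← same
Only (E) matches kg·m²·s⁻².

(E)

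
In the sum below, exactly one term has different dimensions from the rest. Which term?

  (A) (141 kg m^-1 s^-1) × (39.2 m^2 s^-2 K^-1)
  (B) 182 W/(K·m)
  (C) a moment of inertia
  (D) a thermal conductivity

Expand each in SI base units:
  (A) [kg·m⁻¹·s⁻¹] · [m²·s⁻²·K⁻¹] = kg·m·s⁻³·K⁻¹
  (B) W·m⁻¹·K⁻¹ = J·s⁻¹·m⁻¹·K⁻¹ = kg·m·s⁻³·K⁻¹
  (C) [moment of inertia] = kg·m²
  (D) [thermal conductivity] = kg·m·s⁻³·K⁻¹
All reduce to kg·m·s⁻³·K⁻¹ except (C), which is kg·m².

(C)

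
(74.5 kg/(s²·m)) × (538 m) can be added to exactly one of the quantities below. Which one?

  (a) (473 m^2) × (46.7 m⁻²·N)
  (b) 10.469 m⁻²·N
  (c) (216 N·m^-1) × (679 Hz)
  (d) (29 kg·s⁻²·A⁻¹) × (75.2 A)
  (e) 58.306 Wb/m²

(d)

Reference: [kg·m⁻¹·s⁻²] · [m] = kg·s⁻².
Each option:
  (a) [m²] · [kg·m⁻¹·s⁻²] = kg·m·s⁻²
  (b) N·m⁻² = kg·m·s⁻²·m⁻² = kg·m⁻¹·s⁻²
  (c) [kg·s⁻²] · [s⁻¹] = kg·s⁻³
  (d) [kg·s⁻²·A⁻¹] · [A] = kg·s⁻²  ← same
  (e) Wb·m⁻² = V·s·m⁻² = kg·s⁻²·A⁻¹
Only (d) matches kg·s⁻².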